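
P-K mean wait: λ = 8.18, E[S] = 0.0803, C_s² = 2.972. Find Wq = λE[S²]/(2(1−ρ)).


ρ = λ·E[S] = 8.18·0.0803 = 0.6569
E[S²] = E[S]²(1+C_s²) = 0.0803²·(1+2.972) = 0.025612
Wq = λ·E[S²]/(2(1−ρ)) = 8.18·0.025612/(2·0.3431) = 0.30527 hr

Final: 0.30527 hr


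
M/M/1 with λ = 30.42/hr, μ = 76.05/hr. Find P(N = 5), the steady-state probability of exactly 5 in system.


ρ = 30.42/76.05 = 0.4000
P_n = (1−ρ)·ρ^n = (1 − 0.4000)·0.4000^5 = 0.6000·0.010240 = 0.006144

Final: 0.006144


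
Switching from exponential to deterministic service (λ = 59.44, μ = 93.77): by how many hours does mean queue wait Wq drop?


ρ = 59.44/93.77 = 0.6339
Wq(M/M/1) = ρ/(μ−λ) = 0.6339/34.33 = 0.01846 hr
Wq(M/D/1) = ρ/(2(μ−λ)) = 0.009232 hr
Savings = 0.01846 − 0.009232 = 0.009232 hr

Final: 0.009232 hr


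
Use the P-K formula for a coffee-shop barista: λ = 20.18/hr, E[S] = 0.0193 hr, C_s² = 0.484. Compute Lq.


ρ = λ·E[S] = 20.18·0.0193 = 0.3895
Lq = ρ²(1+C_s²)/(2(1−ρ)) = 0.1517·(1+0.484)/(2·0.6105)
= 0.1517·1.4840/1.2211 = 0.18436

Final: 0.18436


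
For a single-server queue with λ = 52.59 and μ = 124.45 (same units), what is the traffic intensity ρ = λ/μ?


ρ = λ/μ = 52.59/124.45 = 0.4226

Final: 0.4226


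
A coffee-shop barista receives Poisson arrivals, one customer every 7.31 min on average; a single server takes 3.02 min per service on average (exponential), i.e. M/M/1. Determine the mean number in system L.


λ = 60/7.31 = 8.2079 /hr
μ = 60/3.02 = 19.8675 /hr
ρ = λ/μ = 8.2079/19.8675 = 0.4131
L = ρ/(1−ρ) = 0.4131/0.5869 = 0.7040

Final: 0.7040


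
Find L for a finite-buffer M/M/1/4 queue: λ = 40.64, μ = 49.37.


ρ = 40.64/49.37 = 0.8232
L = ρ[1 − (K+1)ρ^K + Kρ^(K+1)] / [(1−ρ)(1−ρ^(K+1))]
Numerator: 0.8232·(1 − 5·0.459158 + 4·0.377966) = 0.177866
Denominator: (0.1768)·(0.622034) = 0.109993
L = 0.177866/0.109993 = 1.6171

Final: 1.6171


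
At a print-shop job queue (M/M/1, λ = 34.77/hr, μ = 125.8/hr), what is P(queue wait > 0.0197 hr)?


ρ = 34.77/125.8 = 0.2764
P(Wq > t) = ρ·e^{−(μ−λ)t} = 0.2764·e^{−1.7933}
= 0.2764·0.166412 = 0.045995

Final: 0.045995


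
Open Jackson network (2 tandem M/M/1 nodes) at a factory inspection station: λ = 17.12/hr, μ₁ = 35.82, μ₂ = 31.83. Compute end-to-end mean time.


Each node sees arrival rate λ = 17.12/hr (tandem ⇒ throughput preserved).
W₁ = 1/(μ₁−λ) = 1/(35.82−17.12) = 0.05348 hr
W₂ = 1/(μ₂−λ) = 1/(31.83−17.12) = 0.06798 hr
W_total = W₁ + W₂ = 0.05348 + 0.06798 = 0.12146 hr

Final: 0.12146 hr


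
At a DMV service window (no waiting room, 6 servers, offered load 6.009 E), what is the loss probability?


B(c,a) = (a^c/c!) / Σ_{k=0}^{c} a^k/k!
a^6/6! = 65.385391
Σ terms (k=0..6): 1.00000 + 6.00900 + 18.05404 + 36.16224 + 54.32473 + 65.28746 + 65.38539 = 246.222865
B = 65.385391/246.222865 = 0.265554

Final: 0.265554


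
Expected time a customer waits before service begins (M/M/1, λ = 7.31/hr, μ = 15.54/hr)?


ρ = 7.31/15.54 = 0.4704
Wq = ρ/(μ−λ) = 0.4704/(15.54 − 7.31) = 0.4704/8.23 = 0.05716 hr

Final: 0.05716 hr


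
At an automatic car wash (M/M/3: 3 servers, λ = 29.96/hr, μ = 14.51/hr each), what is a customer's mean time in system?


a = 2.0648; ρ = 0.6883; P₀ = 0.100982
Lq = P₀·a^c·ρ/(c!(1−ρ)²) = 1.04927
Wq = Lq/λ = 1.04927/29.96 = 0.03502 hr
W = Wq + 1/μ = 0.03502 + 0.06892 = 0.10394 hr

Final: 0.10394 hr


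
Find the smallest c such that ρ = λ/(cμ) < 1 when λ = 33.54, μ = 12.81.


Stability requires cμ > λ ⇔ c > λ/μ.
λ/μ = 33.54/12.81 = 2.6183
Minimum integer c = ⌊2.6183⌋ + 1 = 3
Check: 3·12.81 = 38.43 > 33.54, while 2·12.81 = 25.62 ≤ 33.54

Final: 3 servers


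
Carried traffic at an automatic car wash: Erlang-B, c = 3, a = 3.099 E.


B(3,3.099) = 0.357858 (Erlang-B)
Carried load = a(1 − B) = 3.099·(1 − 0.357858) = 3.099·0.642142 = 1.9900 E

Final: 1.9900 Erlangs


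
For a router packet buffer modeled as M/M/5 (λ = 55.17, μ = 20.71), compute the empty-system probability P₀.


a = λ/μ = 55.17/20.71 = 2.6639; ρ = a/c = 0.5328
Σ_{k=0}^{4} a^k/k! (terms k=0..4) = 1.00000 + 2.66393 + 3.54826 + 3.15078 + 2.09836 = 12.46133
Tail: a^5/(5!(1−ρ)) = 134.15734/(120·0.4672) = 2.39286
P₀ = 1/(12.46133 + 2.39286) = 1/14.85419 = 0.067321

Final: 0.067321


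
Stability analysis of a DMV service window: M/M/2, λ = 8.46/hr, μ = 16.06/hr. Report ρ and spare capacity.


Total capacity cμ = 2·16.06 = 32.12/hr
ρ = λ/(cμ) = 8.46/32.12 = 0.2634
Stable ⇔ ρ < 1: YES
Spare capacity = cμ − λ = 32.12 − 8.46 = 23.66/hr

Final: ρ = 0.2634; stable; margin = 23.66/hr


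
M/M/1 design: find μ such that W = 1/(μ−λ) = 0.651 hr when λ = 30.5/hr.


W = 1/(μ−λ) ⇒ μ − λ = 1/W = 1/0.651 = 1.5361
μ = λ + 1/W = 30.5 + 1.5361 = 32.0361 per hr

Final: 32.0361 /hr


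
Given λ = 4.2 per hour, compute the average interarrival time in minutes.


Mean interarrival time = 1/λ = 1/4.2 hour = 0.23810 hour
In minutes: 0.23810 × 60 = 14.2857 min

Final: 14.2857 min


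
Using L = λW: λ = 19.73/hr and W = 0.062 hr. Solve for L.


L = λW = 19.73·0.062 = 1.2233

Final: 1.2233


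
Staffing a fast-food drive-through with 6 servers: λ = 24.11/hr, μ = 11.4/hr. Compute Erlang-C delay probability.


a = λ/μ = 2.1149; ρ = a/6 = 0.3525
P₀ = 0.120393 (from M/M/c formula)
C(c,a) = [a^c/(c!(1−ρ))]·P₀ = [89.48581/(720·0.6475)]·0.120393
= 0.19194·0.120393 = 0.023109

Final: 0.023109


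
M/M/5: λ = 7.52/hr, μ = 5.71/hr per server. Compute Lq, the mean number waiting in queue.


a = λ/μ = 1.3170; ρ = a/5 = 0.2634
P₀ = 0.267731
Lq = P₀·a^c·ρ / (c!·(1−ρ)²) = 0.267731·3.96195·0.2634/(120·0.54258)
= 0.004291

Final: 0.004291


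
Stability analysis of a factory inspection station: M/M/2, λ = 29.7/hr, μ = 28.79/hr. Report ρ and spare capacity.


Total capacity cμ = 2·28.79 = 57.58/hr
ρ = λ/(cμ) = 29.7/57.58 = 0.5158
Stable ⇔ ρ < 1: YES
Spare capacity = cμ − λ = 57.58 − 29.7 = 27.88/hr

Final: ρ = 0.5158; stable; margin = 27.88/hr


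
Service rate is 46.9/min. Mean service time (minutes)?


Mean service time = 1/μ = 1/46.9 minute = 0.02132 minute
In minutes: 0.02132 × 1 = 0.02132 min

Final: 0.02132 min


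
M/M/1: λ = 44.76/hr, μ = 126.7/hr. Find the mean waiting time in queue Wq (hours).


ρ = 44.76/126.7 = 0.3533
Wq = ρ/(μ−λ) = 0.3533/(126.7 − 44.76) = 0.3533/81.94 = 0.004311 hr

Final: 0.004311 hr


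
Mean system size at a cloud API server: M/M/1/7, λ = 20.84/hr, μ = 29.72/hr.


ρ = 20.84/29.72 = 0.7012
L = ρ[1 − (K+1)ρ^K + Kρ^(K+1)] / [(1−ρ)(1−ρ^(K+1))]
Numerator: 0.7012·(1 − 8·0.083357 + 7·0.058451) = 0.520509
Denominator: (0.2988)·(0.941549) = 0.281324
L = 0.520509/0.281324 = 1.8502

Final: 1.8502


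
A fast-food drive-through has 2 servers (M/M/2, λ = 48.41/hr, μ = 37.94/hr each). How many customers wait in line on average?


a = λ/μ = 1.2760; ρ = a/2 = 0.6380
P₀ = 0.221015
Lq = P₀·a^c·ρ / (c!·(1−ρ)²) = 0.221015·1.62808·0.6380/(2·0.13106)
= 0.87582

Final: 0.87582


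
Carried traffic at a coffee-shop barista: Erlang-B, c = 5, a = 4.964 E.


B(5,4.964) = 0.281939 (Erlang-B)
Carried load = a(1 − B) = 4.964·(1 − 0.281939) = 4.964·0.718061 = 3.5645 E

Final: 3.5645 Erlangs


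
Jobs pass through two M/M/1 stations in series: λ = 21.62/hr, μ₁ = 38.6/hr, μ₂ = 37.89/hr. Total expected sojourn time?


Each node sees arrival rate λ = 21.62/hr (tandem ⇒ throughput preserved).
W₁ = 1/(μ₁−λ) = 1/(38.6−21.62) = 0.05889 hr
W₂ = 1/(μ₂−λ) = 1/(37.89−21.62) = 0.06146 hr
W_total = W₁ + W₂ = 0.05889 + 0.06146 = 0.12036 hr

Final: 0.12036 hr


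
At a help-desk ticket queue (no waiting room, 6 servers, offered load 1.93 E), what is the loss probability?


B(c,a) = (a^c/c!) / Σ_{k=0}^{c} a^k/k!
a^6/6! = 0.071781
Σ terms (k=0..6): 1.00000 + 1.93000 + 1.86245 + 1.19818 + 0.57812 + 0.22315 + 0.07178 = 6.863682
B = 0.071781/6.863682 = 0.010458

Final: 0.010458


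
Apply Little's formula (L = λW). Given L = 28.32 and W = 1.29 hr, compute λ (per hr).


λ = L/W = 28.32/1.29 = 21.9535 /hr

Final: 21.9535 /hr


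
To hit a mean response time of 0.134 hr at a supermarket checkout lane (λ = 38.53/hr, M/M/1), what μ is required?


W = 1/(μ−λ) ⇒ μ − λ = 1/W = 1/0.134 = 7.4627
μ = λ + 1/W = 38.53 + 7.4627 = 45.9927 per hr

Final: 45.9927 /hr


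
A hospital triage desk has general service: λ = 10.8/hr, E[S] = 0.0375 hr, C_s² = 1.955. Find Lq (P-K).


ρ = λ·E[S] = 10.8·0.0375 = 0.4050
Lq = ρ²(1+C_s²)/(2(1−ρ)) = 0.1640·(1+1.955)/(2·0.5950)
= 0.1640·2.9550/1.1900 = 0.40731

Final: 0.40731


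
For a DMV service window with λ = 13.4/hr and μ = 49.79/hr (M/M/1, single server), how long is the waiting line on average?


ρ = 13.4/49.79 = 0.2691
Lq = ρ²/(1−ρ) = 0.07243/0.7309 = 0.09910

Final: 0.09910


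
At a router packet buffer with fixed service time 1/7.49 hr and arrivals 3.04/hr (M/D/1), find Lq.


ρ = 3.04/7.49 = 0.4059
M/D/1: Lq = ρ²/(2(1−ρ)) = 0.1647/(2·0.5941) = 0.13864

Final: 0.13864


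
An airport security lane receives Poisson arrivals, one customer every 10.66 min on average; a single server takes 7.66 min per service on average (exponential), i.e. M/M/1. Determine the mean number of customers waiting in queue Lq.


λ = 60/10.66 = 5.6285 /hr
μ = 60/7.66 = 7.8329 /hr
ρ = λ/μ = 5.6285/7.8329 = 0.7186
Lq = ρ²/(1−ρ) = 0.5163/0.2814 = 1.8348

Final: 1.8348


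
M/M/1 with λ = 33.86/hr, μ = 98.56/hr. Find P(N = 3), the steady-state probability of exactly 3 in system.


ρ = 33.86/98.56 = 0.3435
P_n = (1−ρ)·ρ^n = (1 − 0.3435)·0.3435^3 = 0.6565·0.040547 = 0.026617

Final: 0.026617


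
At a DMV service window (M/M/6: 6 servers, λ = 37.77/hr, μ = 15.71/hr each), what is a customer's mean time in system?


a = 2.4042; ρ = 0.4007; P₀ = 0.089932
Lq = P₀·a^c·ρ/(c!(1−ρ)²) = 0.02691
Wq = Lq/λ = 0.02691/37.77 = 0.0007125 hr
W = Wq + 1/μ = 0.0007125 + 0.06365 = 0.06437 hr

Final: 0.06437 hr


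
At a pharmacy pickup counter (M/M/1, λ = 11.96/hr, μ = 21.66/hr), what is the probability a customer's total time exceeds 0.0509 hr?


W ~ Exponential(μ−λ) for M/M/1.
μ − λ = 21.66 − 11.96 = 9.7000
P(W > t) = e^{−(μ−λ)t} = e^{−0.4937} = 0.610346

Final: 0.610346


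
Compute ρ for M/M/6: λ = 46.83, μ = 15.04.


ρ = λ/(cμ) = 46.83/(6·15.04) = 46.83/90.24 = 0.5189

Final: 0.5189


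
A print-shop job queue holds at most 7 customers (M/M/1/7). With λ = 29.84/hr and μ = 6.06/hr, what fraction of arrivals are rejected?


ρ = λ/μ = 29.84/6.06 = 4.9241
P_K = (1−ρ)ρ^K/(1−ρ^(K+1)) = (-3.9241·70191.312359)/(1 − 345628.508380)
= -275437.196021/-345627.508380 = 0.796919

Final: 0.796919


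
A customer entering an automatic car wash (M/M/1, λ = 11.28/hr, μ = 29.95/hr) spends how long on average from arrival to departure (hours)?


W = 1/(μ−λ) = 1/(29.95 − 11.28) = 1/18.67 = 0.05356 hr

Final: 0.05356 hr


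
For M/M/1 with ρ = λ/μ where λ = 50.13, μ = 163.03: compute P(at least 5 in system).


ρ = 50.13/163.03 = 0.3075
P(N ≥ n) = ρ^n = 0.3075^5 = 0.002749

Final: 0.002749


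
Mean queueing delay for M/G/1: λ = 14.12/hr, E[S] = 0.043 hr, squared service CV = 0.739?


ρ = λ·E[S] = 14.12·0.043 = 0.6072
E[S²] = E[S]²(1+C_s²) = 0.043²·(1+0.739) = 0.003215
Wq = λ·E[S²]/(2(1−ρ)) = 14.12·0.003215/(2·0.3928) = 0.05779 hr

Final: 0.05779 hr


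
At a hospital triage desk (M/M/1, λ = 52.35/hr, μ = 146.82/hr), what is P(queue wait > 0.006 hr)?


ρ = 52.35/146.82 = 0.3566
P(Wq > t) = ρ·e^{−(μ−λ)t} = 0.3566·e^{−0.5668}
= 0.3566·0.567327 = 0.202285

Final: 0.202285


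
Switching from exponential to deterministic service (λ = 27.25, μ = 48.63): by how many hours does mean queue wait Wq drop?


ρ = 27.25/48.63 = 0.5604
Wq(M/M/1) = ρ/(μ−λ) = 0.5604/21.38 = 0.02621 hr
Wq(M/D/1) = ρ/(2(μ−λ)) = 0.01310 hr
Savings = 0.02621 − 0.01310 = 0.01310 hr

Final: 0.01310 hr


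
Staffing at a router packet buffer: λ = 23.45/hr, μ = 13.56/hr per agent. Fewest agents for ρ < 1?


Stability requires cμ > λ ⇔ c > λ/μ.
λ/μ = 23.45/13.56 = 1.7294
Minimum integer c = ⌊1.7294⌋ + 1 = 2
Check: 2·13.56 = 27.12 > 23.45, while 1·13.56 = 13.56 ≤ 23.45

Final: 2 servers


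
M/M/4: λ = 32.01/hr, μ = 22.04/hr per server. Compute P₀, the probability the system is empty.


a = λ/μ = 32.01/22.04 = 1.4524; ρ = a/c = 0.3631
Σ_{k=0}^{3} a^k/k! (terms k=0..3) = 1.00000 + 1.45236 + 1.05467 + 0.51059 = 4.01762
Tail: a^4/(4!(1−ρ)) = 4.44935/(24·0.6369) = 0.29108
P₀ = 1/(4.01762 + 0.29108) = 1/4.30870 = 0.232089

Final: 0.232089


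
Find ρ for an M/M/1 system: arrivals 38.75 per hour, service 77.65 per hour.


ρ = λ/μ = 38.75/77.65 = 0.4990

Final: 0.4990


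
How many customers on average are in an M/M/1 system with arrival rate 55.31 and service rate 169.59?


ρ = λ/μ = 55.31/169.59 = 0.3261
L = ρ/(1−ρ) = 0.3261/(1 − 0.3261) = 0.3261/0.6739 = 0.4840

Final: 0.4840


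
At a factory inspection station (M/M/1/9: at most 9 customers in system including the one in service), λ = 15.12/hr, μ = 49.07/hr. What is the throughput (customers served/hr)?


ρ = 0.3081; P_K = (1−ρ)ρ^9/(1−ρ^10) = 0.00001732
λ_eff = λ(1 − P_K) = 15.12·(1 − 0.00001732) = 15.12·0.999983 = 15.1197 /hr

Final: 15.1197 /hr


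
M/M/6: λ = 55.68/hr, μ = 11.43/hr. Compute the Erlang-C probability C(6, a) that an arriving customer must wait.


a = λ/μ = 4.8714; ρ = a/6 = 0.8119
P₀ = 0.005495 (from M/M/c formula)
C(c,a) = [a^c/(c!(1−ρ))]·P₀ = [13363.43105/(720·0.1881)]·0.005495
= 98.67185·0.005495 = 0.542154

Final: 0.542154


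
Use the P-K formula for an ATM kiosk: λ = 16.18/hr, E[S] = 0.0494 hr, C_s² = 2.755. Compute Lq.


ρ = λ·E[S] = 16.18·0.0494 = 0.7993
Lq = ρ²(1+C_s²)/(2(1−ρ)) = 0.6389·(1+2.755)/(2·0.2007)
= 0.6389·3.7550/0.4014 = 5.97621

Final: 5.97621


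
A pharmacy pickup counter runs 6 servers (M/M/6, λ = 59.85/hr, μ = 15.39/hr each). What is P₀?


a = λ/μ = 59.85/15.39 = 3.8889; ρ = a/c = 0.6481
Σ_{k=0}^{5} a^k/k! (terms k=0..5) = 1.00000 + 3.88889 + 7.56173 + 9.80224 + 9.52996 + 7.41219 = 39.19500
Tail: a^6/(6!(1−ρ)) = 3459.02109/(720·0.3519) = 13.65403
P₀ = 1/(39.19500 + 13.65403) = 1/52.84903 = 0.018922

Final: 0.018922


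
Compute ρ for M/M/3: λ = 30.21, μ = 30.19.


ρ = λ/(cμ) = 30.21/(3·30.19) = 30.21/90.57 = 0.3336

Final: 0.3336


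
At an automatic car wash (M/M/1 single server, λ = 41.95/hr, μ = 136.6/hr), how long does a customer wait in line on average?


ρ = 41.95/136.6 = 0.3071
Wq = ρ/(μ−λ) = 0.3071/(136.6 − 41.95) = 0.3071/94.65 = 0.003245 hr

Final: 0.003245 hr


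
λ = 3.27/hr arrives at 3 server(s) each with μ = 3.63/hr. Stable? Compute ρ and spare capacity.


Total capacity cμ = 3·3.63 = 10.89/hr
ρ = λ/(cμ) = 3.27/10.89 = 0.3003
Stable ⇔ ρ < 1: YES
Spare capacity = cμ − λ = 10.89 − 3.27 = 7.62/hr

Final: ρ = 0.3003; stable; margin = 7.62/hr


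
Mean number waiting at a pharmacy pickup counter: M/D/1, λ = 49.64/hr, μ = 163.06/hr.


ρ = 49.64/163.06 = 0.3044
M/D/1: Lq = ρ²/(2(1−ρ)) = 0.09268/(2·0.6956) = 0.06662

Final: 0.06662


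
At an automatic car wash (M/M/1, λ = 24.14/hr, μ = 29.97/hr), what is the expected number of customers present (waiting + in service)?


ρ = λ/μ = 24.14/29.97 = 0.8055
L = ρ/(1−ρ) = 0.8055/(1 − 0.8055) = 0.8055/0.1945 = 4.1407

Final: 4.1407


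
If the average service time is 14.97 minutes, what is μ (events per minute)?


μ = 1/(service time) in consistent units.
1 minute = 1 min, so μ = 1/14.97 = 0.06680 per minute

Final: 0.06680 /min


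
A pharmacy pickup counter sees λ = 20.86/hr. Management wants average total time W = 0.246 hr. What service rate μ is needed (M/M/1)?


W = 1/(μ−λ) ⇒ μ − λ = 1/W = 1/0.246 = 4.0650
μ = λ + 1/W = 20.86 + 4.0650 = 24.9250 per hr

Final: 24.9250 /hr


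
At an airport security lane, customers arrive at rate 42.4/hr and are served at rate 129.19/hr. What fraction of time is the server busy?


ρ = λ/μ = 42.4/129.19 = 0.3282

Final: 0.3282


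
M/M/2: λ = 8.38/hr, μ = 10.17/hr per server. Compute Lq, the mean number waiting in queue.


a = λ/μ = 0.8240; ρ = a/2 = 0.4120
P₀ = 0.416435
Lq = P₀·a^c·ρ / (c!·(1−ρ)²) = 0.416435·0.67896·0.4120/(2·0.34575)
= 0.16846

Final: 0.16846


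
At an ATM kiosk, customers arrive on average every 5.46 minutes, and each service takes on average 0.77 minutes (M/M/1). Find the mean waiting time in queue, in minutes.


λ = 60/5.46 = 10.9890 /hr
μ = 60/0.77 = 77.9221 /hr
ρ = λ/μ = 10.9890/77.9221 = 0.1410
Wq = ρ/(μ−λ) = 0.1410/(77.9221−10.9890) = 0.002107 hr
In minutes: 0.002107·60 = 0.1264 min

Final: 0.1264 min


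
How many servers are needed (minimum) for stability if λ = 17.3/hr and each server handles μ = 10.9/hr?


Stability requires cμ > λ ⇔ c > λ/μ.
λ/μ = 17.3/10.9 = 1.5872
Minimum integer c = ⌊1.5872⌋ + 1 = 2
Check: 2·10.9 = 21.80 > 17.3, while 1·10.9 = 10.90 ≤ 17.3

Final: 2 servers


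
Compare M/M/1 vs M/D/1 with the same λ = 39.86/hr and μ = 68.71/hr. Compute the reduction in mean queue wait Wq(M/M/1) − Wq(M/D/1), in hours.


ρ = 39.86/68.71 = 0.5801
Wq(M/M/1) = ρ/(μ−λ) = 0.5801/28.85 = 0.02011 hr
Wq(M/D/1) = ρ/(2(μ−λ)) = 0.01005 hr
Savings = 0.02011 − 0.01005 = 0.01005 hr

Final: 0.01005 hr


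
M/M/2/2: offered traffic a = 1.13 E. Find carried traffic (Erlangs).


B(2,1.13) = 0.230616 (Erlang-B)
Carried load = a(1 − B) = 1.13·(1 − 0.230616) = 1.13·0.769384 = 0.8694 E

Final: 0.8694 Erlangs


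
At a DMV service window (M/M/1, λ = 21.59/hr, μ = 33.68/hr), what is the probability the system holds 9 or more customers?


ρ = 21.59/33.68 = 0.6410
P(N ≥ n) = ρ^n = 0.6410^9 = 0.018278

Final: 0.018278


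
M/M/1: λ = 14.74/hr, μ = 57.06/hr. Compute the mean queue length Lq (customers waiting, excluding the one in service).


ρ = 14.74/57.06 = 0.2583
Lq = ρ²/(1−ρ) = 0.06673/0.7417 = 0.08997

Final: 0.08997


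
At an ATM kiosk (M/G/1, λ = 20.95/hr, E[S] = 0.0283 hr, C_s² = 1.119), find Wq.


ρ = λ·E[S] = 20.95·0.0283 = 0.5929
E[S²] = E[S]²(1+C_s²) = 0.0283²·(1+1.119) = 0.001697
Wq = λ·E[S²]/(2(1−ρ)) = 20.95·0.001697/(2·0.4071) = 0.04367 hr

Final: 0.04367 hr


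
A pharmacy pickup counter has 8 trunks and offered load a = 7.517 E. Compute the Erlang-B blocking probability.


B(c,a) = (a^c/c!) / Σ_{k=0}^{c} a^k/k!
a^8/8! = 252.834235
Σ terms (k=0..8): 1.00000 + 7.51700 + 28.25264 + 70.79171 + 133.03532 + 200.00530 + 250.57331 + 269.07994 + 252.83423 = 1213.089452
B = 252.834235/1213.089452 = 0.208422

Final: 0.208422


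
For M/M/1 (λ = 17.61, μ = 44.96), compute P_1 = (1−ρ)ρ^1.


ρ = 17.61/44.96 = 0.3917
P_n = (1−ρ)·ρ^n = (1 − 0.3917)·0.3917^1 = 0.6083·0.391681 = 0.238267

Final: 0.238267


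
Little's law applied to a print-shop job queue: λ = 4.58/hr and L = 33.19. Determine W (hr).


W = L/λ = 33.19/4.58 = 7.2467 hr

Final: 7.2467 hr


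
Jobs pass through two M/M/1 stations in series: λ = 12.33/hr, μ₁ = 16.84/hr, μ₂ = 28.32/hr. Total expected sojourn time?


Each node sees arrival rate λ = 12.33/hr (tandem ⇒ throughput preserved).
W₁ = 1/(μ₁−λ) = 1/(16.84−12.33) = 0.22173 hr
W₂ = 1/(μ₂−λ) = 1/(28.32−12.33) = 0.06254 hr
W_total = W₁ + W₂ = 0.22173 + 0.06254 = 0.28427 hr

Final: 0.28427 hr


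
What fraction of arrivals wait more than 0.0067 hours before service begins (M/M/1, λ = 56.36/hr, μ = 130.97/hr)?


ρ = 56.36/130.97 = 0.4303
P(Wq > t) = ρ·e^{−(μ−λ)t} = 0.4303·e^{−0.4999}
= 0.4303·0.606599 = 0.261036

Final: 0.261036


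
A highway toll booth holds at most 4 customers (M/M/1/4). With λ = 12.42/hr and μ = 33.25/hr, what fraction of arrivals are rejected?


ρ = λ/μ = 12.42/33.25 = 0.3735
P_K = (1−ρ)ρ^K/(1−ρ^(K+1)) = (0.6265·0.019468)/(1 − 0.007272)
= 0.012196/0.992728 = 0.012285

Final: 0.012285


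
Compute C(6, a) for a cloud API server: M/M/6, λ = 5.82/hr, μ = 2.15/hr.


a = λ/μ = 2.7070; ρ = a/6 = 0.4512
P₀ = 0.066133 (from M/M/c formula)
C(c,a) = [a^c/(c!(1−ρ))]·P₀ = [393.46594/(720·0.5488)]·0.066133
= 0.99571·0.066133 = 0.065849

Final: 0.065849


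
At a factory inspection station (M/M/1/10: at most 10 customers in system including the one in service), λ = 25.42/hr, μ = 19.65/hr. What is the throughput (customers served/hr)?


ρ = 1.2936; P_K = (1−ρ)ρ^10/(1−ρ^11) = 0.241191
λ_eff = λ(1 − P_K) = 25.42·(1 − 0.241191) = 25.42·0.758809 = 19.2889 /hr

Final: 19.2889 /hr


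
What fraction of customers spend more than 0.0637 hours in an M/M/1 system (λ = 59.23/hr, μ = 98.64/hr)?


W ~ Exponential(μ−λ) for M/M/1.
μ − λ = 98.64 − 59.23 = 39.4100
P(W > t) = e^{−(μ−λ)t} = e^{−2.5104} = 0.081234

Final: 0.081234


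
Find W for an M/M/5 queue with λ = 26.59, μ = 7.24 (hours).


a = 3.6727; ρ = 0.7345; P₀ = 0.020734
Lq = P₀·a^c·ρ/(c!(1−ρ)²) = 1.20335
Wq = Lq/λ = 1.20335/26.59 = 0.04526 hr
W = Wq + 1/μ = 0.04526 + 0.13812 = 0.18338 hr

Final: 0.18338 hr


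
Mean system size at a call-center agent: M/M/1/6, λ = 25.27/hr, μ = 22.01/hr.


ρ = 25.27/22.01 = 1.1481
L = ρ[1 − (K+1)ρ^K + Kρ^(K+1)] / [(1−ρ)(1−ρ^(K+1))]
Numerator: 1.1481·(1 − 7·2.290399 + 6·2.629641) = 0.855401
Denominator: (-0.1481)·(-1.629641) = 0.241373
L = 0.855401/0.241373 = 3.5439

Final: 3.5439


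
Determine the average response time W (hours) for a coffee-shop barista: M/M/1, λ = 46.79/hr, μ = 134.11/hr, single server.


W = 1/(μ−λ) = 1/(134.11 − 46.79) = 1/87.32 = 0.01145 hr

Final: 0.01145 hr


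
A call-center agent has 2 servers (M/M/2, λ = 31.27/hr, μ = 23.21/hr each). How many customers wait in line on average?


a = λ/μ = 1.3473; ρ = a/2 = 0.6736
P₀ = 0.195006
Lq = P₀·a^c·ρ / (c!·(1−ρ)²) = 0.195006·1.81512·0.6736/(2·0.10652)
= 1.11926

Final: 1.11926


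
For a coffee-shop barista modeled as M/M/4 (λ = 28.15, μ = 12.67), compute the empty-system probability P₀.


a = λ/μ = 28.15/12.67 = 2.2218; ρ = a/c = 0.5554
Σ_{k=0}^{3} a^k/k! (terms k=0..3) = 1.00000 + 2.22178 + 2.46816 + 1.82791 = 7.51785
Tail: a^4/(4!(1−ρ)) = 24.36728/(24·0.4446) = 2.28387
P₀ = 1/(7.51785 + 2.28387) = 1/9.80172 = 0.102023

Final: 0.102023


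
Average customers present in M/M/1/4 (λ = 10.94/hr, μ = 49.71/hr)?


ρ = 10.94/49.71 = 0.2201
L = ρ[1 − (K+1)ρ^K + Kρ^(K+1)] / [(1−ρ)(1−ρ^(K+1))]
Numerator: 0.2201·(1 − 5·0.002346 + 4·0.0005163) = 0.217950
Denominator: (0.7799)·(0.999484) = 0.779521
L = 0.217950/0.779521 = 0.2796

Final: 0.2796


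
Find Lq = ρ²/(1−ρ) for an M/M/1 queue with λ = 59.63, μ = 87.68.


ρ = 59.63/87.68 = 0.6801
Lq = ρ²/(1−ρ) = 0.4625/0.3199 = 1.4458

Final: 1.4458


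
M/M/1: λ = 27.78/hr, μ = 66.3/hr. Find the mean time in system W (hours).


W = 1/(μ−λ) = 1/(66.3 − 27.78) = 1/38.52 = 0.02596 hr

Final: 0.02596 hr


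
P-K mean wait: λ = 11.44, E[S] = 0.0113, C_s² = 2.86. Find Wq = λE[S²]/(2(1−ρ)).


ρ = λ·E[S] = 11.44·0.0113 = 0.1293
E[S²] = E[S]²(1+C_s²) = 0.0113²·(1+2.86) = 0.0004929
Wq = λ·E[S²]/(2(1−ρ)) = 11.44·0.0004929/(2·0.8707) = 0.003238 hr

Final: 0.003238 hr


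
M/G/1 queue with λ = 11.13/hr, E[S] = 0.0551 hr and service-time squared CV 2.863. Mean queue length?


ρ = λ·E[S] = 11.13·0.0551 = 0.6133
Lq = ρ²(1+C_s²)/(2(1−ρ)) = 0.3761·(1+2.863)/(2·0.3867)
= 0.3761·3.8630/0.7735 = 1.87833

Final: 1.87833


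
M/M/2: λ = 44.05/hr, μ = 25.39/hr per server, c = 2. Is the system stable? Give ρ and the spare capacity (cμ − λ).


Total capacity cμ = 2·25.39 = 50.78/hr
ρ = λ/(cμ) = 44.05/50.78 = 0.8675
Stable ⇔ ρ < 1: YES
Spare capacity = cμ − λ = 50.78 − 44.05 = 6.73/hr

Final: ρ = 0.8675; stable; margin = 6.73/hr


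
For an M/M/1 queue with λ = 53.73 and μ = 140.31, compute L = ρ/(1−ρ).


ρ = λ/μ = 53.73/140.31 = 0.3829
L = ρ/(1−ρ) = 0.3829/(1 − 0.3829) = 0.3829/0.6171 = 0.6206

Final: 0.6206


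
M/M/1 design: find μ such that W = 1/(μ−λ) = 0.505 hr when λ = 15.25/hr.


W = 1/(μ−λ) ⇒ μ − λ = 1/W = 1/0.505 = 1.9802
μ = λ + 1/W = 15.25 + 1.9802 = 17.2302 per hr

Final: 17.2302 /hr


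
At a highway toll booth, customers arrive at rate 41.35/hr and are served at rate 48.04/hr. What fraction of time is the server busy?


ρ = λ/μ = 41.35/48.04 = 0.8607

Final: 0.8607


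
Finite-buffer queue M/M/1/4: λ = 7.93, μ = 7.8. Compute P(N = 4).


ρ = λ/μ = 7.93/7.8 = 1.0167
P_K = (1−ρ)ρ^K/(1−ρ^(K+1)) = (-0.01667·1.068352)/(1 − 1.086158)
= -0.017806/-0.086158 = 0.206666

Final: 0.206666


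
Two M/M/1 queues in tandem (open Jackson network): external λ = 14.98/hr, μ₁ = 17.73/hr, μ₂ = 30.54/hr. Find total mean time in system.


Each node sees arrival rate λ = 14.98/hr (tandem ⇒ throughput preserved).
W₁ = 1/(μ₁−λ) = 1/(17.73−14.98) = 0.36364 hr
W₂ = 1/(μ₂−λ) = 1/(30.54−14.98) = 0.06427 hr
W_total = W₁ + W₂ = 0.36364 + 0.06427 = 0.42790 hr

Final: 0.42790 hr


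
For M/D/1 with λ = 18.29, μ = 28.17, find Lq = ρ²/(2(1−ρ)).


ρ = 18.29/28.17 = 0.6493
M/D/1: Lq = ρ²/(2(1−ρ)) = 0.4216/(2·0.3507) = 0.60097

Final: 0.60097


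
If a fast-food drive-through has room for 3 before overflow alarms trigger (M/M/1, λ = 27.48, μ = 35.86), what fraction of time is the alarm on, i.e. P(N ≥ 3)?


ρ = 27.48/35.86 = 0.7663
P(N ≥ n) = ρ^n = 0.7663^3 = 0.450007

Final: 0.450007


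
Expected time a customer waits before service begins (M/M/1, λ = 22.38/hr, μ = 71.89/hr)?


ρ = 22.38/71.89 = 0.3113
Wq = ρ/(μ−λ) = 0.3113/(71.89 − 22.38) = 0.3113/49.51 = 0.006288 hr

Final: 0.006288 hr


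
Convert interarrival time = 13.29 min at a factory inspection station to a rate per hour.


λ = 1/(interarrival time) in consistent units.
1 hour = 60 min, so λ = 60/13.29 = 4.5147 per hour

Final: 4.5147 /hr


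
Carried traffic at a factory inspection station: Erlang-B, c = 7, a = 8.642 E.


B(7,8.642) = 0.343158 (Erlang-B)
Carried load = a(1 − B) = 8.642·(1 − 0.343158) = 8.642·0.656842 = 5.6764 E

Final: 5.6764 Erlangs


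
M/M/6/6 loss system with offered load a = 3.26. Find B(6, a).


B(c,a) = (a^c/c!) / Σ_{k=0}^{c} a^k/k!
a^6/6! = 1.667144
Σ terms (k=0..6): 1.00000 + 3.26000 + 5.31380 + 5.77433 + 4.70608 + 3.06836 + 1.66714 = 24.789715
B = 1.667144/24.789715 = 0.067251

Final: 0.067251


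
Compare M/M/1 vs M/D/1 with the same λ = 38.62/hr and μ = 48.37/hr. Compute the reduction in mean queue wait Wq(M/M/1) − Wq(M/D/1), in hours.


ρ = 38.62/48.37 = 0.7984
Wq(M/M/1) = ρ/(μ−λ) = 0.7984/9.75 = 0.08189 hr
Wq(M/D/1) = ρ/(2(μ−λ)) = 0.04095 hr
Savings = 0.08189 − 0.04095 = 0.04095 hr

Final: 0.04095 hr


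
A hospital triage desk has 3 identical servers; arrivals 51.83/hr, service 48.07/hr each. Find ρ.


ρ = λ/(cμ) = 51.83/(3·48.07) = 51.83/144.21 = 0.3594

Final: 0.3594


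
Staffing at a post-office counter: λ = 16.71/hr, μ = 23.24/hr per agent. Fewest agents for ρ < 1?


Stability requires cμ > λ ⇔ c > λ/μ.
λ/μ = 16.71/23.24 = 0.7190
Minimum integer c = ⌊0.7190⌋ + 1 = 1
Check: 1·23.24 = 23.24 > 16.71, while 0·23.24 = 0.00 ≤ 16.71

Final: 1 servers


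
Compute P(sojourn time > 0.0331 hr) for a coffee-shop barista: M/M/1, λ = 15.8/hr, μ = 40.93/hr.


W ~ Exponential(μ−λ) for M/M/1.
μ − λ = 40.93 − 15.8 = 25.1300
P(W > t) = e^{−(μ−λ)t} = e^{−0.8318} = 0.435264

Final: 0.435264


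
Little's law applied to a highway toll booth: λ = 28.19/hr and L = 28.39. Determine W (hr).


W = L/λ = 28.39/28.19 = 1.0071 hr

Final: 1.0071 hr


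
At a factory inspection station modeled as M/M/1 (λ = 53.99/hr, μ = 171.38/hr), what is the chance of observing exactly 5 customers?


ρ = 53.99/171.38 = 0.3150
P_n = (1−ρ)·ρ^n = (1 − 0.3150)·0.3150^5 = 0.6850·0.003103 = 0.002125

Final: 0.002125


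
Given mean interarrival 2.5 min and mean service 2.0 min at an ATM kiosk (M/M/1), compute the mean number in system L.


λ = 60/2.5 = 24.0000 /hr
μ = 60/2.0 = 30.0000 /hr
ρ = λ/μ = 24.0000/30.0000 = 0.8000
L = ρ/(1−ρ) = 0.8000/0.2000 = 4.0000

Final: 4.0000


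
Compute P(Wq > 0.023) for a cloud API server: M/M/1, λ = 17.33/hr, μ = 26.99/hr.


ρ = 17.33/26.99 = 0.6421
P(Wq > t) = ρ·e^{−(μ−λ)t} = 0.6421·e^{−0.2222}
= 0.6421·0.800771 = 0.514167

Final: 0.514167


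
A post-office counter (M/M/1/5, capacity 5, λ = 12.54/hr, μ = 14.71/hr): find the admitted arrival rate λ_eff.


ρ = 0.8525; P_K = (1−ρ)ρ^5/(1−ρ^6) = 0.107784
λ_eff = λ(1 − P_K) = 12.54·(1 − 0.107784) = 12.54·0.892216 = 11.1884 /hr

Final: 11.1884 /hr


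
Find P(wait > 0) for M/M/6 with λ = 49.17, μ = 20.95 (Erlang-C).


a = λ/μ = 2.3470; ρ = a/6 = 0.3912
P₀ = 0.095283 (from M/M/c formula)
C(c,a) = [a^c/(c!(1−ρ))]·P₀ = [167.14642/(720·0.6088)]·0.095283
= 0.38130·0.095283 = 0.036331

Final: 0.036331


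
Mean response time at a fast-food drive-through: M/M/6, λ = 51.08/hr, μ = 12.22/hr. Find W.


a = 4.1800; ρ = 0.6967; P₀ = 0.013537
Lq = P₀·a^c·ρ/(c!(1−ρ)²) = 0.75943
Wq = Lq/λ = 0.75943/51.08 = 0.01487 hr
W = Wq + 1/μ = 0.01487 + 0.08183 = 0.09670 hr

Final: 0.09670 hr


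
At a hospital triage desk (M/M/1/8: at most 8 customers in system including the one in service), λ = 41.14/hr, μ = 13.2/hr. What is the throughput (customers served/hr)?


ρ = 3.1167; P_K = (1−ρ)ρ^8/(1−ρ^9) = 0.679169
λ_eff = λ(1 − P_K) = 41.14·(1 − 0.679169) = 41.14·0.320831 = 13.1990 /hr

Final: 13.1990 /hr


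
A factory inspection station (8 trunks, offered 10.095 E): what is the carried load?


B(8,10.095) = 0.342743 (Erlang-B)
Carried load = a(1 − B) = 10.095·(1 − 0.342743) = 10.095·0.657257 = 6.6350 E

Final: 6.6350 Erlangs


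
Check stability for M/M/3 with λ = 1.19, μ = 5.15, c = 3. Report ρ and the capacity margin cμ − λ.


Total capacity cμ = 3·5.15 = 15.45/hr
ρ = λ/(cμ) = 1.19/15.45 = 0.07702
Stable ⇔ ρ < 1: YES
Spare capacity = cμ − λ = 15.45 − 1.19 = 14.26/hr

Final: ρ = 0.07702; stable; margin = 14.26/hr


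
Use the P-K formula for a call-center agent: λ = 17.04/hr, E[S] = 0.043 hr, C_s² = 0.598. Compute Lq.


ρ = λ·E[S] = 17.04·0.043 = 0.7327
Lq = ρ²(1+C_s²)/(2(1−ρ)) = 0.5369·(1+0.598)/(2·0.2673)
= 0.5369·1.5980/0.5346 = 1.60493

Final: 1.60493


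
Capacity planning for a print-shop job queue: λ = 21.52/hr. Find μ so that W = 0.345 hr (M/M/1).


W = 1/(μ−λ) ⇒ μ − λ = 1/W = 1/0.345 = 2.8986
μ = λ + 1/W = 21.52 + 2.8986 = 24.4186 per hr

Final: 24.4186 /hr


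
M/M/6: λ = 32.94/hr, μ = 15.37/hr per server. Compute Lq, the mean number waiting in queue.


a = λ/μ = 2.1431; ρ = a/6 = 0.3572
P₀ = 0.117023
Lq = P₀·a^c·ρ / (c!·(1−ρ)²) = 0.117023·96.89433·0.3572/(720·0.41321)
= 0.01361

Final: 0.01361


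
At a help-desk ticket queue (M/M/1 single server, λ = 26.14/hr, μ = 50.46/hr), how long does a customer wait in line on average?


ρ = 26.14/50.46 = 0.5180
Wq = ρ/(μ−λ) = 0.5180/(50.46 − 26.14) = 0.5180/24.32 = 0.02130 hr

Final: 0.02130 hr


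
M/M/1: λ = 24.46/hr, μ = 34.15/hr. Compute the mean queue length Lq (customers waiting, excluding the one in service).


ρ = 24.46/34.15 = 0.7163
Lq = ρ²/(1−ρ) = 0.5130/0.2837 = 1.8080

Final: 1.8080


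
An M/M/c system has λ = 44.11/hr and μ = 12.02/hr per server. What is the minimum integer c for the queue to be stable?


Stability requires cμ > λ ⇔ c > λ/μ.
λ/μ = 44.11/12.02 = 3.6697
Minimum integer c = ⌊3.6697⌋ + 1 = 4
Check: 4·12.02 = 48.08 > 44.11, while 3·12.02 = 36.06 ≤ 44.11

Final: 4 servers


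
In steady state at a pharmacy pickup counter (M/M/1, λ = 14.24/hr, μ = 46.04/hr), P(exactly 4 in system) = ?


ρ = 14.24/46.04 = 0.3093
P_n = (1−ρ)·ρ^n = (1 − 0.3093)·0.3093^4 = 0.6907·0.009152 = 0.006321

Final: 0.006321


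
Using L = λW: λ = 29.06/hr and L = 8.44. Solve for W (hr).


W = L/λ = 8.44/29.06 = 0.2904 hr

Final: 0.2904 hr


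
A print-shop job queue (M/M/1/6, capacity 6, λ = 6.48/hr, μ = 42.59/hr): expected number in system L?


ρ = 6.48/42.59 = 0.1521
L = ρ[1 − (K+1)ρ^K + Kρ^(K+1)] / [(1−ρ)(1−ρ^(K+1))]
Numerator: 0.1521·(1 − 7·0.00001241 + 6·0.000001887) = 0.152137
Denominator: (0.8479)·(0.999998) = 0.847850
L = 0.152137/0.847850 = 0.1794

Final: 0.1794


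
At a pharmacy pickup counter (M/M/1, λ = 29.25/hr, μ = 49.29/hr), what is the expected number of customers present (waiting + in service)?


ρ = λ/μ = 29.25/49.29 = 0.5934
L = ρ/(1−ρ) = 0.5934/(1 − 0.5934) = 0.5934/0.4066 = 1.4596

Final: 1.4596


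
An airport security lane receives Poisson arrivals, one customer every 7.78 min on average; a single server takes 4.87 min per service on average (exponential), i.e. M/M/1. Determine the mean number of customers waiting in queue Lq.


λ = 60/7.78 = 7.7121 /hr
μ = 60/4.87 = 12.3203 /hr
ρ = λ/μ = 7.7121/12.3203 = 0.6260
Lq = ρ²/(1−ρ) = 0.3918/0.3740 = 1.0476

Final: 1.0476


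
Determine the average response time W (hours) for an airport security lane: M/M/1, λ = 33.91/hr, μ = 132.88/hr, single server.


W = 1/(μ−λ) = 1/(132.88 − 33.91) = 1/98.97 = 0.01010 hr

Final: 0.01010 hr


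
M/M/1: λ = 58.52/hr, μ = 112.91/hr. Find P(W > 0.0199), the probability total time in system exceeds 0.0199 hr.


W ~ Exponential(μ−λ) for M/M/1.
μ − λ = 112.91 − 58.52 = 54.3900
P(W > t) = e^{−(μ−λ)t} = e^{−1.0824} = 0.338795

Final: 0.338795


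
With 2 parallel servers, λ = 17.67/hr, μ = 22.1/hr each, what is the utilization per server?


ρ = λ/(cμ) = 17.67/(2·22.1) = 17.67/44.20 = 0.3998

Final: 0.3998


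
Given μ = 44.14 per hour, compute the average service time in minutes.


Mean service time = 1/μ = 1/44.14 hour = 0.02266 hour
In minutes: 0.02266 × 60 = 1.3593 min

Final: 1.3593 min


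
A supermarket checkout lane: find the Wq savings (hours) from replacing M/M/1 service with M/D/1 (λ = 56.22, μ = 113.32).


ρ = 56.22/113.32 = 0.4961
Wq(M/M/1) = ρ/(μ−λ) = 0.4961/57.10 = 0.008689 hr
Wq(M/D/1) = ρ/(2(μ−λ)) = 0.004344 hr
Savings = 0.008689 − 0.004344 = 0.004344 hr

Final: 0.004344 hr


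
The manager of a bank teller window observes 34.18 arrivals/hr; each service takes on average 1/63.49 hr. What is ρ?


ρ = λ/μ = 34.18/63.49 = 0.5384

Final: 0.5384


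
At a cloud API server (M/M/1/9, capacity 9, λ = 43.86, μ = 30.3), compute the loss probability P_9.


ρ = λ/μ = 43.86/30.3 = 1.4475
P_K = (1−ρ)ρ^K/(1−ρ^(K+1)) = (-0.4475·27.901914)/(1 − 40.388711)
= -12.486797/-39.388711 = 0.317015

Final: 0.317015


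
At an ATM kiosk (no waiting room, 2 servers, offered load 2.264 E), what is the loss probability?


B(c,a) = (a^c/c!) / Σ_{k=0}^{c} a^k/k!
a^2/2! = 2.562848
Σ terms (k=0..2): 1.00000 + 2.26400 + 2.56285 = 5.826848
B = 2.562848/5.826848 = 0.439834

Final: 0.439834


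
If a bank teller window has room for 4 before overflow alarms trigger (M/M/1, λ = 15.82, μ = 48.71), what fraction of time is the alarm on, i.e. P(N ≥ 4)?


ρ = 15.82/48.71 = 0.3248
P(N ≥ n) = ρ^n = 0.3248^4 = 0.011126

Final: 0.011126


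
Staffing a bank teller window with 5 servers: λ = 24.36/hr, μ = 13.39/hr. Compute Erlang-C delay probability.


a = λ/μ = 1.8193; ρ = a/5 = 0.3639
P₀ = 0.161416 (from M/M/c formula)
C(c,a) = [a^c/(c!(1−ρ))]·P₀ = [19.92891/(120·0.6361)]·0.161416
= 0.26106·0.161416 = 0.042140

Final: 0.042140


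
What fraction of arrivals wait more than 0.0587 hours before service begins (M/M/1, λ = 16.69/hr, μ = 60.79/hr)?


ρ = 16.69/60.79 = 0.2746
P(Wq > t) = ρ·e^{−(μ−λ)t} = 0.2746·e^{−2.5887}
= 0.2746·0.075120 = 0.020624

Final: 0.020624


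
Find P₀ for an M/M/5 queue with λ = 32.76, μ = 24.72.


a = λ/μ = 32.76/24.72 = 1.3252; ρ = a/c = 0.2650
Σ_{k=0}^{4} a^k/k! (terms k=0..4) = 1.00000 + 1.32524 + 0.87813 + 0.38791 + 0.12852 = 3.71981
Tail: a^5/(5!(1−ρ)) = 4.08768/(120·0.7350) = 0.04635
P₀ = 1/(3.71981 + 0.04635) = 1/3.76616 = 0.265523

Final: 0.265523


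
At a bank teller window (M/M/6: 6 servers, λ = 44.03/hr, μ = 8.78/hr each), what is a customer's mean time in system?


a = 5.0148; ρ = 0.8358; P₀ = 0.004407
Lq = P₀·a^c·ρ/(c!(1−ρ)²) = 3.01774
Wq = Lq/λ = 3.01774/44.03 = 0.06854 hr
W = Wq + 1/μ = 0.06854 + 0.11390 = 0.18243 hr

Final: 0.18243 hr


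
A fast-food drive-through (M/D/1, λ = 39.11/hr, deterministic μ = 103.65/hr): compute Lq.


ρ = 39.11/103.65 = 0.3773
M/D/1: Lq = ρ²/(2(1−ρ)) = 0.1424/(2·0.6227) = 0.11433

Final: 0.11433


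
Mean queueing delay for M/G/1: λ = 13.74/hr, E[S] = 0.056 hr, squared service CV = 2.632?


ρ = λ·E[S] = 13.74·0.056 = 0.7694
E[S²] = E[S]²(1+C_s²) = 0.056²·(1+2.632) = 0.011390
Wq = λ·E[S²]/(2(1−ρ)) = 13.74·0.011390/(2·0.2306) = 0.33939 hr

Final: 0.33939 hr


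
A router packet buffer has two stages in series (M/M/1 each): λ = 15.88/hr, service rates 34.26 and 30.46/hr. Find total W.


Each node sees arrival rate λ = 15.88/hr (tandem ⇒ throughput preserved).
W₁ = 1/(μ₁−λ) = 1/(34.26−15.88) = 0.05441 hr
W₂ = 1/(μ₂−λ) = 1/(30.46−15.88) = 0.06859 hr
W_total = W₁ + W₂ = 0.05441 + 0.06859 = 0.12299 hr

Final: 0.12299 hr


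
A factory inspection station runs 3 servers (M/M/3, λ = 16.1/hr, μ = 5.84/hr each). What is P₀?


a = λ/μ = 16.1/5.84 = 2.7568; ρ = a/c = 0.9189
Σ_{k=0}^{2} a^k/k! (terms k=0..2) = 1.00000 + 2.75685 + 3.80011 = 7.55696
Tail: a^3/(3!(1−ρ)) = 20.95266/(6·0.08105) = 43.08574
P₀ = 1/(7.55696 + 43.08574) = 1/50.64270 = 0.019746

Final: 0.019746


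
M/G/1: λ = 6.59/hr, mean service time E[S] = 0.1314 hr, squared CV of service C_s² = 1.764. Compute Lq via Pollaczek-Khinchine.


ρ = λ·E[S] = 6.59·0.1314 = 0.8659
Lq = ρ²(1+C_s²)/(2(1−ρ)) = 0.7498·(1+1.764)/(2·0.1341)
= 0.7498·2.7640/0.2681 = 7.72903

Final: 7.72903


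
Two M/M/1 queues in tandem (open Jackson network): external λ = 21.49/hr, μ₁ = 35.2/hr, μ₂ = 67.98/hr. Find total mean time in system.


Each node sees arrival rate λ = 21.49/hr (tandem ⇒ throughput preserved).
W₁ = 1/(μ₁−λ) = 1/(35.2−21.49) = 0.07294 hr
W₂ = 1/(μ₂−λ) = 1/(67.98−21.49) = 0.02151 hr
W_total = W₁ + W₂ = 0.07294 + 0.02151 = 0.09445 hr

Final: 0.09445 hr


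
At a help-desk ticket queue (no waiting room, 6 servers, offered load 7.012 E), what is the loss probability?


B(c,a) = (a^c/c!) / Σ_{k=0}^{c} a^k/k!
a^6/6! = 165.089308
Σ terms (k=0..6): 1.00000 + 7.01200 + 24.58407 + 57.46117 + 100.72943 + 141.26296 + 165.08931 = 497.138940
B = 165.089308/497.138940 = 0.332079

Final: 0.332079


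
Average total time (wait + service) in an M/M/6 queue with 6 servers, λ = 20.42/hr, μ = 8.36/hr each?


a = 2.4426; ρ = 0.4071; P₀ = 0.086507
Lq = P₀·a^c·ρ/(c!(1−ρ)²) = 0.02955
Wq = Lq/λ = 0.02955/20.42 = 0.001447 hr
W = Wq + 1/μ = 0.001447 + 0.11962 = 0.12106 hr

Final: 0.12106 hr
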